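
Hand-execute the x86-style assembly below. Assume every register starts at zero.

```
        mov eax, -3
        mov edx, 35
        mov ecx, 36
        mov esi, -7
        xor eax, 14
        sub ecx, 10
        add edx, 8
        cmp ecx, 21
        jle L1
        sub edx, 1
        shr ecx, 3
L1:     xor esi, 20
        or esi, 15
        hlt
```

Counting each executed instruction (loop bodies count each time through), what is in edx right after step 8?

eax=-3
edx=35
ecx=36
esi=-7
eax=(-3)^14=-13
ecx=36-10=26
edx=35+8=43
cmp ecx, 21  (cmp 26,21)
After step 8: edx = 43.

43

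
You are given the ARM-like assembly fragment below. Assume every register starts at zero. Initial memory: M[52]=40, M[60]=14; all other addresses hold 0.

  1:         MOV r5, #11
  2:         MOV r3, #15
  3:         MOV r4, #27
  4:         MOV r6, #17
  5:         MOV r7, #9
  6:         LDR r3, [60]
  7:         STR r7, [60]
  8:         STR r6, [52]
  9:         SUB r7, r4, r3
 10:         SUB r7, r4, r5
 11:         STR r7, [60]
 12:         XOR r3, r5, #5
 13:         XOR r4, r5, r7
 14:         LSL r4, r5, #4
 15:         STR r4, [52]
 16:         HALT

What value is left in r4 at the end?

r5=11
r3=15
r4=27
r6=17
r7=9
r3=M[60]=14
STR r7, [60] → M[60]=9
STR r6, [52] → M[52]=17
r7=27-14=13
r7=27-11=16
STR r7, [60] → M[60]=16
r3=11^5=14
r4=11^16=27
r4=11<<4=176
STR r4, [52] → M[52]=176
halt.

176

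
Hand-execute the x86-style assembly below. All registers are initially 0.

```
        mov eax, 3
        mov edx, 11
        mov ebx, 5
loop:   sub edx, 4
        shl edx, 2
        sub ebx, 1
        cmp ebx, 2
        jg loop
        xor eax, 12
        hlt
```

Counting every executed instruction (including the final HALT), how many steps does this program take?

20

after mov eax, 3: eax=3
after mov edx, 11: edx=11
after mov ebx, 5: ebx=5
after sub edx, 4: edx=11-4=7
after shl edx, 2: edx=7<<2=28
after sub ebx, 1: ebx=5-1=4
cmp ebx, 2  (cmp 4,2)
jg loop: taken
after sub edx, 4: edx=28-4=24
after shl edx, 2: edx=24<<2=96
after sub ebx, 1: ebx=4-1=3
cmp ebx, 2  (cmp 3,2)
jg loop: taken
after sub edx, 4: edx=96-4=92
after shl edx, 2: edx=92<<2=368
after sub ebx, 1: ebx=3-1=2
cmp ebx, 2  (cmp 2,2)
jg loop: not taken
after xor eax, 12: eax=3^12=15
halt.
Total executed instructions: 20.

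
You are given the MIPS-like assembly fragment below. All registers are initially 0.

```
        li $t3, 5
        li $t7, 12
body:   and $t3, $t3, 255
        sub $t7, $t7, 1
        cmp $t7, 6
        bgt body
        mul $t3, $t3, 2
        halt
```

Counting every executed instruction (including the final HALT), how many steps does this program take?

28

$t3=5
$t7=12
$t3=5&255=5
$t7=12-1=11
cmp $t7, 6  (cmp 11,6)
bgt body: taken
$t3=5&255=5
$t7=11-1=10
cmp $t7, 6  (cmp 10,6)
bgt body: taken
$t3=5&255=5
$t7=10-1=9
cmp $t7, 6  (cmp 9,6)
bgt body: taken
$t3=5&255=5
$t7=9-1=8
cmp $t7, 6  (cmp 8,6)
bgt body: taken
$t3=5&255=5
$t7=8-1=7
cmp $t7, 6  (cmp 7,6)
bgt body: taken
$t3=5&255=5
$t7=7-1=6
cmp $t7, 6  (cmp 6,6)
bgt body: not taken
$t3=5*2=10
halt.
Total executed instructions: 28.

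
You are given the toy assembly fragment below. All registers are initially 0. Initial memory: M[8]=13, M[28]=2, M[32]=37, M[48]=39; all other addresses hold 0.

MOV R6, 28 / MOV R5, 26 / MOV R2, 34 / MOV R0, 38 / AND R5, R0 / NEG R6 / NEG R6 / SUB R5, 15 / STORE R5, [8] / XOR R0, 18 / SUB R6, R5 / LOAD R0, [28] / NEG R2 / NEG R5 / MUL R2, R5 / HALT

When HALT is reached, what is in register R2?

R6=28
R5=26
R2=34
R0=38
R5=26&38=2
R6=-(28)=-28
R6=-(-28)=28
R5=2-15=-13
STORE R5, [8] → M[8]=-13
R0=38^18=52
R6=28-(-13)=41
R0=M[28]=2
R2=-(34)=-34
R5=-(-13)=13
R2=(-34)*13=-442
halt.

-442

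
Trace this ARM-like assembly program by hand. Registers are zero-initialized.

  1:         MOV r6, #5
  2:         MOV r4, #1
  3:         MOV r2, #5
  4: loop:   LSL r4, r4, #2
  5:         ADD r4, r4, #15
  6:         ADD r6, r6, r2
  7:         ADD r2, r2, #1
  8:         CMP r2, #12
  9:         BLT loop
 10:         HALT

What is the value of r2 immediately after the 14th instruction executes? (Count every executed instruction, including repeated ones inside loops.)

after MOV r6, #5: r6=5
after MOV r4, #1: r4=1
after MOV r2, #5: r2=5
after LSL r4, r4, #2: r4=1<<2=4
after ADD r4, r4, #15: r4=4+15=19
after ADD r6, r6, r2: r6=5+5=10
after ADD r2, r2, #1: r2=5+1=6
CMP r2, #12  (cmp 6,12)
BLT loop: taken
after LSL r4, r4, #2: r4=19<<2=76
after ADD r4, r4, #15: r4=76+15=91
after ADD r6, r6, r2: r6=10+6=16
after ADD r2, r2, #1: r2=6+1=7
CMP r2, #12  (cmp 7,12)
After step 14: r2 = 7.

7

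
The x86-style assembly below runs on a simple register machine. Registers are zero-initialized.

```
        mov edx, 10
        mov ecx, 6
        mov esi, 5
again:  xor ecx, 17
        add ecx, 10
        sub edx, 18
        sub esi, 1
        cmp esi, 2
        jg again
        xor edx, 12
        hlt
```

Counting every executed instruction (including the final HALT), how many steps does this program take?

23

edx=10
ecx=6
esi=5
ecx=6^17=23
ecx=23+10=33
edx=10-18=-8
esi=5-1=4
cmp esi, 2  (cmp 4,2)
jg again: taken
ecx=33^17=48
ecx=48+10=58
edx=(-8)-18=-26
esi=4-1=3
cmp esi, 2  (cmp 3,2)
jg again: taken
ecx=58^17=43
ecx=43+10=53
edx=(-26)-18=-44
esi=3-1=2
cmp esi, 2  (cmp 2,2)
jg again: not taken
edx=(-44)^12=-40
halt.
Total executed instructions: 23.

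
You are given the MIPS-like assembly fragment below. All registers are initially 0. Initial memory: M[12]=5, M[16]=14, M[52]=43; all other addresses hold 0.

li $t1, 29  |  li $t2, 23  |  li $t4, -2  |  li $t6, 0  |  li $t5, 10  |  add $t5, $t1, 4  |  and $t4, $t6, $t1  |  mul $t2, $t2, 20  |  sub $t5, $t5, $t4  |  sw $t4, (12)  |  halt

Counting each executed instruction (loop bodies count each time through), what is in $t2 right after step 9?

li $t1, 29 → $t1=29
li $t2, 23 → $t2=23
li $t4, -2 → $t4=-2
li $t6, 0 → $t6=0
li $t5, 10 → $t5=10
add $t5, $t1, 4 → $t5=29+4=33
and $t4, $t6, $t1 → $t4=0&29=0
mul $t2, $t2, 20 → $t2=23*20=460
sub $t5, $t5, $t4 → $t5=33-0=33
After step 9: $t2 = 460.

460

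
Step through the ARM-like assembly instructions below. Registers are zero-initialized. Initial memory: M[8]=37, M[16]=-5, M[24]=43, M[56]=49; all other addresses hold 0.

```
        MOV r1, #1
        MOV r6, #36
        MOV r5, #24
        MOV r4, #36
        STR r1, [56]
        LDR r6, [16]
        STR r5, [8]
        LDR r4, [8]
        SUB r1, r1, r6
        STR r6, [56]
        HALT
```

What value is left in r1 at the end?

after MOV r1, #1: r1=1
after MOV r6, #36: r6=36
after MOV r5, #24: r5=24
after MOV r4, #36: r4=36
STR r1, [56] → M[56]=1
after LDR r6, [16]: r6=M[16]=-5
STR r5, [8] → M[8]=24
after LDR r4, [8]: r4=M[8]=24
after SUB r1, r1, r6: r1=1-(-5)=6
STR r6, [56] → M[56]=-5
halt.

6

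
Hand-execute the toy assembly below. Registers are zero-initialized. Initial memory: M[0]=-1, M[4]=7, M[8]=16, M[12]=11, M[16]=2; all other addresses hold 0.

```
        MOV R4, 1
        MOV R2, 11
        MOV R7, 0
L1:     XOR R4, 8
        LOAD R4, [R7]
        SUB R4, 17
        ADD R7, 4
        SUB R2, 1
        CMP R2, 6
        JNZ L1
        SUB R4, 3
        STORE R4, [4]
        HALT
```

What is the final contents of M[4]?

-18

after MOV R4, 1: R4=1
after MOV R2, 11: R2=11
after MOV R7, 0: R7=0
after XOR R4, 8: R4=1^8=9
after LOAD R4, [R7]: R4=M[0]=-1
after SUB R4, 17: R4=(-1)-17=-18
after ADD R7, 4: R7=0+4=4
after SUB R2, 1: R2=11-1=10
CMP R2, 6  (cmp 10,6)
JNZ L1: taken
after XOR R4, 8: R4=(-18)^8=-26
after LOAD R4, [R7]: R4=M[4]=7
after SUB R4, 17: R4=7-17=-10
after ADD R7, 4: R7=4+4=8
after SUB R2, 1: R2=10-1=9
CMP R2, 6  (cmp 9,6)
JNZ L1: taken
after XOR R4, 8: R4=(-10)^8=-2
after LOAD R4, [R7]: R4=M[8]=16
after SUB R4, 17: R4=16-17=-1
after ADD R7, 4: R7=8+4=12
after SUB R2, 1: R2=9-1=8
CMP R2, 6  (cmp 8,6)
JNZ L1: taken
after XOR R4, 8: R4=(-1)^8=-9
after LOAD R4, [R7]: R4=M[12]=11
after SUB R4, 17: R4=11-17=-6
after ADD R7, 4: R7=12+4=16
after SUB R2, 1: R2=8-1=7
CMP R2, 6  (cmp 7,6)
JNZ L1: taken
after XOR R4, 8: R4=(-6)^8=-14
after LOAD R4, [R7]: R4=M[16]=2
after SUB R4, 17: R4=2-17=-15
after ADD R7, 4: R7=16+4=20
after SUB R2, 1: R2=7-1=6
CMP R2, 6  (cmp 6,6)
JNZ L1: not taken
after SUB R4, 3: R4=(-15)-3=-18
STORE R4, [4] → M[4]=-18
halt.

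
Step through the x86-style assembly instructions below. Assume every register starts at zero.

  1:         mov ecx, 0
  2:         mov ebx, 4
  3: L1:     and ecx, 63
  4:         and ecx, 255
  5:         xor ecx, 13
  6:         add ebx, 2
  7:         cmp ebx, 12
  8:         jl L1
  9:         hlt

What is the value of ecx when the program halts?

mov ecx, 0 → ecx=0
mov ebx, 4 → ebx=4
and ecx, 63 → ecx=0&63=0
and ecx, 255 → ecx=0&255=0
xor ecx, 13 → ecx=0^13=13
add ebx, 2 → ebx=4+2=6
cmp ebx, 12  (cmp 6,12)
jl L1: taken
and ecx, 63 → ecx=13&63=13
and ecx, 255 → ecx=13&255=13
xor ecx, 13 → ecx=13^13=0
add ebx, 2 → ebx=6+2=8
cmp ebx, 12  (cmp 8,12)
jl L1: taken
and ecx, 63 → ecx=0&63=0
and ecx, 255 → ecx=0&255=0
xor ecx, 13 → ecx=0^13=13
add ebx, 2 → ebx=8+2=10
cmp ebx, 12  (cmp 10,12)
jl L1: taken
and ecx, 63 → ecx=13&63=13
and ecx, 255 → ecx=13&255=13
xor ecx, 13 → ecx=13^13=0
add ebx, 2 → ebx=10+2=12
cmp ebx, 12  (cmp 12,12)
jl L1: not taken
halt.

0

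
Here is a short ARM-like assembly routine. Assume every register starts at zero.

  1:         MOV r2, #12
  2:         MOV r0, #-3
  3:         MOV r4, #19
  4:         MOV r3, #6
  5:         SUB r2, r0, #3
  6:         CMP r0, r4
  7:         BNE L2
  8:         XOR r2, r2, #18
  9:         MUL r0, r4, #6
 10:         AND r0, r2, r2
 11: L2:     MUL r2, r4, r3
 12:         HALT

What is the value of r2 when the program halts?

after MOV r2, #12: r2=12
after MOV r0, #-3: r0=-3
after MOV r4, #19: r4=19
after MOV r3, #6: r3=6
after SUB r2, r0, #3: r2=(-3)-3=-6
CMP r0, r4  (cmp -3,19)
BNE L2: taken
after MUL r2, r4, r3: r2=19*6=114
halt.

114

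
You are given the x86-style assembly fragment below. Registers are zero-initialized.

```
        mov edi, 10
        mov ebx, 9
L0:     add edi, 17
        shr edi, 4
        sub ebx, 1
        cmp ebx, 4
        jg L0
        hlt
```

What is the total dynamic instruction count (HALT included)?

edi=10
ebx=9
edi=10+17=27
edi=27>>4=1
ebx=9-1=8
cmp ebx, 4  (cmp 8,4)
jg L0: taken
edi=1+17=18
edi=18>>4=1
ebx=8-1=7
cmp ebx, 4  (cmp 7,4)
jg L0: taken
edi=1+17=18
edi=18>>4=1
ebx=7-1=6
cmp ebx, 4  (cmp 6,4)
jg L0: taken
edi=1+17=18
edi=18>>4=1
ebx=6-1=5
cmp ebx, 4  (cmp 5,4)
jg L0: taken
edi=1+17=18
edi=18>>4=1
ebx=5-1=4
cmp ebx, 4  (cmp 4,4)
jg L0: not taken
halt.
Total executed instructions: 28.

28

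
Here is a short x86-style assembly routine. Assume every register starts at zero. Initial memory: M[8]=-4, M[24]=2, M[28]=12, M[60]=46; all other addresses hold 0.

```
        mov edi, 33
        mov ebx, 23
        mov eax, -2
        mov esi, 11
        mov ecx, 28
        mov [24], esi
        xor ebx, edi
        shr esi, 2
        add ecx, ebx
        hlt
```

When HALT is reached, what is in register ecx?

after mov edi, 33: edi=33
after mov ebx, 23: ebx=23
after mov eax, -2: eax=-2
after mov esi, 11: esi=11
after mov ecx, 28: ecx=28
mov [24], esi → M[24]=11
after xor ebx, edi: ebx=23^33=54
after shr esi, 2: esi=11>>2=2
after add ecx, ebx: ecx=28+54=82
halt.

82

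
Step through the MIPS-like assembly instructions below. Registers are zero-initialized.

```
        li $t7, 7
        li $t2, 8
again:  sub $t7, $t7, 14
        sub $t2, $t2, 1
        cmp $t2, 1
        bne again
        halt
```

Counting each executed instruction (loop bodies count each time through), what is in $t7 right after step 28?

$t7=7
$t2=8
$t7=7-14=-7
$t2=8-1=7
cmp $t2, 1  (cmp 7,1)
bne again: taken
$t7=(-7)-14=-21
$t2=7-1=6
cmp $t2, 1  (cmp 6,1)
bne again: taken
$t7=(-21)-14=-35
$t2=6-1=5
cmp $t2, 1  (cmp 5,1)
bne again: taken
$t7=(-35)-14=-49
$t2=5-1=4
cmp $t2, 1  (cmp 4,1)
bne again: taken
$t7=(-49)-14=-63
$t2=4-1=3
cmp $t2, 1  (cmp 3,1)
bne again: taken
$t7=(-63)-14=-77
$t2=3-1=2
cmp $t2, 1  (cmp 2,1)
bne again: taken
$t7=(-77)-14=-91
$t2=2-1=1
After step 28: $t7 = -91.

-91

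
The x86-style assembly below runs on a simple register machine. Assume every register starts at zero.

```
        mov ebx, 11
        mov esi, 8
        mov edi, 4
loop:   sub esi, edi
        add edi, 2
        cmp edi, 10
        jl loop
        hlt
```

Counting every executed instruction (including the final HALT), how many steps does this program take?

ebx=11
esi=8
edi=4
esi=8-4=4
edi=4+2=6
cmp edi, 10  (cmp 6,10)
jl loop: taken
esi=4-6=-2
edi=6+2=8
cmp edi, 10  (cmp 8,10)
jl loop: taken
esi=(-2)-8=-10
edi=8+2=10
cmp edi, 10  (cmp 10,10)
jl loop: not taken
halt.
Total executed instructions: 16.

16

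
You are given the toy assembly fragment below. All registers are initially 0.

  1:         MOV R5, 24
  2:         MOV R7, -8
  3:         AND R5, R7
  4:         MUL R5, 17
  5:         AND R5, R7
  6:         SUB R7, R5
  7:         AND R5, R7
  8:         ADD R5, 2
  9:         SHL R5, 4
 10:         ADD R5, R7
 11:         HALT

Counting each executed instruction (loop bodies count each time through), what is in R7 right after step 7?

MOV R5, 24 → R5=24
MOV R7, -8 → R7=-8
AND R5, R7 → R5=24&(-8)=24
MUL R5, 17 → R5=24*17=408
AND R5, R7 → R5=408&(-8)=408
SUB R7, R5 → R7=(-8)-408=-416
AND R5, R7 → R5=408&(-416)=0
After step 7: R7 = -416.

-416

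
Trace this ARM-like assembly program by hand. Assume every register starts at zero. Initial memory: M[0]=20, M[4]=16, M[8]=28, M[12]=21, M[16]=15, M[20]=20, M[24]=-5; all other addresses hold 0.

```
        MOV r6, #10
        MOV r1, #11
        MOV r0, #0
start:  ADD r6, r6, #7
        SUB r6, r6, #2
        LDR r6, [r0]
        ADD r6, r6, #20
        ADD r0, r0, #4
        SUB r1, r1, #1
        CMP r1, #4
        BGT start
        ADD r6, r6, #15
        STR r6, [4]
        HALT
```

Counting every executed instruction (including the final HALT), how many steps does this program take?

62

after MOV r6, #10: r6=10
after MOV r1, #11: r1=11
after MOV r0, #0: r0=0
after ADD r6, r6, #7: r6=10+7=17
after SUB r6, r6, #2: r6=17-2=15
after LDR r6, [r0]: r6=M[0]=20
after ADD r6, r6, #20: r6=20+20=40
after ADD r0, r0, #4: r0=0+4=4
after SUB r1, r1, #1: r1=11-1=10
CMP r1, #4  (cmp 10,4)
BGT start: taken
after ADD r6, r6, #7: r6=40+7=47
after SUB r6, r6, #2: r6=47-2=45
after LDR r6, [r0]: r6=M[4]=16
after ADD r6, r6, #20: r6=16+20=36
after ADD r0, r0, #4: r0=4+4=8
after SUB r1, r1, #1: r1=10-1=9
CMP r1, #4  (cmp 9,4)
BGT start: taken
after ADD r6, r6, #7: r6=36+7=43
after SUB r6, r6, #2: r6=43-2=41
after LDR r6, [r0]: r6=M[8]=28
after ADD r6, r6, #20: r6=28+20=48
after ADD r0, r0, #4: r0=8+4=12
after SUB r1, r1, #1: r1=9-1=8
CMP r1, #4  (cmp 8,4)
BGT start: taken
after ADD r6, r6, #7: r6=48+7=55
after SUB r6, r6, #2: r6=55-2=53
after LDR r6, [r0]: r6=M[12]=21
after ADD r6, r6, #20: r6=21+20=41
after ADD r0, r0, #4: r0=12+4=16
after SUB r1, r1, #1: r1=8-1=7
CMP r1, #4  (cmp 7,4)
BGT start: taken
after ADD r6, r6, #7: r6=41+7=48
after SUB r6, r6, #2: r6=48-2=46
after LDR r6, [r0]: r6=M[16]=15
after ADD r6, r6, #20: r6=15+20=35
after ADD r0, r0, #4: r0=16+4=20
after SUB r1, r1, #1: r1=7-1=6
CMP r1, #4  (cmp 6,4)
BGT start: taken
after ADD r6, r6, #7: r6=35+7=42
after SUB r6, r6, #2: r6=42-2=40
after LDR r6, [r0]: r6=M[20]=20
after ADD r6, r6, #20: r6=20+20=40
after ADD r0, r0, #4: r0=20+4=24
after SUB r1, r1, #1: r1=6-1=5
CMP r1, #4  (cmp 5,4)
BGT start: taken
after ADD r6, r6, #7: r6=40+7=47
after SUB r6, r6, #2: r6=47-2=45
after LDR r6, [r0]: r6=M[24]=-5
after ADD r6, r6, #20: r6=(-5)+20=15
after ADD r0, r0, #4: r0=24+4=28
after SUB r1, r1, #1: r1=5-1=4
CMP r1, #4  (cmp 4,4)
BGT start: not taken
after ADD r6, r6, #15: r6=15+15=30
STR r6, [4] → M[4]=30
halt.
Total executed instructions: 62.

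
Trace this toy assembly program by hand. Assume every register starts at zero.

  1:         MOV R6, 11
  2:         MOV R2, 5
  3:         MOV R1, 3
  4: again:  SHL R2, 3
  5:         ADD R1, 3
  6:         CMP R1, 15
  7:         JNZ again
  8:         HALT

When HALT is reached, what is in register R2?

after MOV R6, 11: R6=11
after MOV R2, 5: R2=5
after MOV R1, 3: R1=3
after SHL R2, 3: R2=5<<3=40
after ADD R1, 3: R1=3+3=6
CMP R1, 15  (cmp 6,15)
JNZ again: taken
after SHL R2, 3: R2=40<<3=320
after ADD R1, 3: R1=6+3=9
CMP R1, 15  (cmp 9,15)
JNZ again: taken
after SHL R2, 3: R2=320<<3=2560
after ADD R1, 3: R1=9+3=12
CMP R1, 15  (cmp 12,15)
JNZ again: taken
after SHL R2, 3: R2=2560<<3=20480
after ADD R1, 3: R1=12+3=15
CMP R1, 15  (cmp 15,15)
JNZ again: not taken
halt.

20480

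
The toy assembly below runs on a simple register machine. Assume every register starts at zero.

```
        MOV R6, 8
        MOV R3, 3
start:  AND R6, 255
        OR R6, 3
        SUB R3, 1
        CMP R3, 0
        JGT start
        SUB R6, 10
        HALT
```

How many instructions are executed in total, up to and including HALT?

after MOV R6, 8: R6=8
after MOV R3, 3: R3=3
after AND R6, 255: R6=8&255=8
after OR R6, 3: R6=8|3=11
after SUB R3, 1: R3=3-1=2
CMP R3, 0  (cmp 2,0)
JGT start: taken
after AND R6, 255: R6=11&255=11
after OR R6, 3: R6=11|3=11
after SUB R3, 1: R3=2-1=1
CMP R3, 0  (cmp 1,0)
JGT start: taken
after AND R6, 255: R6=11&255=11
after OR R6, 3: R6=11|3=11
after SUB R3, 1: R3=1-1=0
CMP R3, 0  (cmp 0,0)
JGT start: not taken
after SUB R6, 10: R6=11-10=1
halt.
Total executed instructions: 19.

19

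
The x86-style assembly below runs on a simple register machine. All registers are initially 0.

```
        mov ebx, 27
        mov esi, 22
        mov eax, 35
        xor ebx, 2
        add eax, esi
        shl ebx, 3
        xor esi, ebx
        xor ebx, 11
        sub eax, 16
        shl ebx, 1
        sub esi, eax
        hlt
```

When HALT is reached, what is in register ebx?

390

after mov ebx, 27: ebx=27
after mov esi, 22: esi=22
after mov eax, 35: eax=35
after xor ebx, 2: ebx=27^2=25
after add eax, esi: eax=35+22=57
after shl ebx, 3: ebx=25<<3=200
after xor esi, ebx: esi=22^200=222
after xor ebx, 11: ebx=200^11=195
after sub eax, 16: eax=57-16=41
after shl ebx, 1: ebx=195<<1=390
after sub esi, eax: esi=222-41=181
halt.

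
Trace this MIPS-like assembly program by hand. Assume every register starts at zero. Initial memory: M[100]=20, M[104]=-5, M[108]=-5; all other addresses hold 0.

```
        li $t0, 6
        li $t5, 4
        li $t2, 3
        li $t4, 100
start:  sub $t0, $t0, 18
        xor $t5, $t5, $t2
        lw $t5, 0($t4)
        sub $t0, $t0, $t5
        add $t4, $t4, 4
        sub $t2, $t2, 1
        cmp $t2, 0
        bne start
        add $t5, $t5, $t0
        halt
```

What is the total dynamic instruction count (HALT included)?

after li $t0, 6: $t0=6
after li $t5, 4: $t5=4
after li $t2, 3: $t2=3
after li $t4, 100: $t4=100
after sub $t0, $t0, 18: $t0=6-18=-12
after xor $t5, $t5, $t2: $t5=4^3=7
after lw $t5, 0($t4): $t5=M[100]=20
after sub $t0, $t0, $t5: $t0=(-12)-20=-32
after add $t4, $t4, 4: $t4=100+4=104
after sub $t2, $t2, 1: $t2=3-1=2
cmp $t2, 0  (cmp 2,0)
bne start: taken
after sub $t0, $t0, 18: $t0=(-32)-18=-50
after xor $t5, $t5, $t2: $t5=20^2=22
after lw $t5, 0($t4): $t5=M[104]=-5
after sub $t0, $t0, $t5: $t0=(-50)-(-5)=-45
after add $t4, $t4, 4: $t4=104+4=108
after sub $t2, $t2, 1: $t2=2-1=1
cmp $t2, 0  (cmp 1,0)
bne start: taken
after sub $t0, $t0, 18: $t0=(-45)-18=-63
after xor $t5, $t5, $t2: $t5=(-5)^1=-6
after lw $t5, 0($t4): $t5=M[108]=-5
after sub $t0, $t0, $t5: $t0=(-63)-(-5)=-58
after add $t4, $t4, 4: $t4=108+4=112
after sub $t2, $t2, 1: $t2=1-1=0
cmp $t2, 0  (cmp 0,0)
bne start: not taken
after add $t5, $t5, $t0: $t5=(-5)+(-58)=-63
halt.
Total executed instructions: 30.

30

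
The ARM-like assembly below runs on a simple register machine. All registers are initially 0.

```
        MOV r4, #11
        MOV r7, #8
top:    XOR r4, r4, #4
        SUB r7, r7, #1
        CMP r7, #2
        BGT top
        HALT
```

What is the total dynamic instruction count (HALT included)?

r4=11
r7=8
r4=11^4=15
r7=8-1=7
CMP r7, #2  (cmp 7,2)
BGT top: taken
r4=15^4=11
r7=7-1=6
CMP r7, #2  (cmp 6,2)
BGT top: taken
r4=11^4=15
r7=6-1=5
CMP r7, #2  (cmp 5,2)
BGT top: taken
r4=15^4=11
r7=5-1=4
CMP r7, #2  (cmp 4,2)
BGT top: taken
r4=11^4=15
r7=4-1=3
CMP r7, #2  (cmp 3,2)
BGT top: taken
r4=15^4=11
r7=3-1=2
CMP r7, #2  (cmp 2,2)
BGT top: not taken
halt.
Total executed instructions: 27.

27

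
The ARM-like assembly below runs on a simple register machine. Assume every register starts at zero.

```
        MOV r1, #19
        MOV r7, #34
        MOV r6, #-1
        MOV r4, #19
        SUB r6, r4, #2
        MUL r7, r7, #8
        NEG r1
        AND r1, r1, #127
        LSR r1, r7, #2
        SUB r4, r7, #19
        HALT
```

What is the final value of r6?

after MOV r1, #19: r1=19
after MOV r7, #34: r7=34
after MOV r6, #-1: r6=-1
after MOV r4, #19: r4=19
after SUB r6, r4, #2: r6=19-2=17
after MUL r7, r7, #8: r7=34*8=272
after NEG r1: r1=-(19)=-19
after AND r1, r1, #127: r1=(-19)&127=109
after LSR r1, r7, #2: r1=272>>2=68
after SUB r4, r7, #19: r4=272-19=253
halt.

17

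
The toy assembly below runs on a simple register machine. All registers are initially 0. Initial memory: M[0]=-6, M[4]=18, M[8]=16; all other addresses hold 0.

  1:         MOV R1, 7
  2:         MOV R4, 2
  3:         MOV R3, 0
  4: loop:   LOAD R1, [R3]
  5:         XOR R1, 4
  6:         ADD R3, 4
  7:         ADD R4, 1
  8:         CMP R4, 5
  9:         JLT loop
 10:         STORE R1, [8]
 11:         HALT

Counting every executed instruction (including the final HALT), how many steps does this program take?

23

R1=7
R4=2
R3=0
R1=M[0]=-6
R1=(-6)^4=-2
R3=0+4=4
R4=2+1=3
CMP R4, 5  (cmp 3,5)
JLT loop: taken
R1=M[4]=18
R1=18^4=22
R3=4+4=8
R4=3+1=4
CMP R4, 5  (cmp 4,5)
JLT loop: taken
R1=M[8]=16
R1=16^4=20
R3=8+4=12
R4=4+1=5
CMP R4, 5  (cmp 5,5)
JLT loop: not taken
STORE R1, [8] → M[8]=20
halt.
Total executed instructions: 23.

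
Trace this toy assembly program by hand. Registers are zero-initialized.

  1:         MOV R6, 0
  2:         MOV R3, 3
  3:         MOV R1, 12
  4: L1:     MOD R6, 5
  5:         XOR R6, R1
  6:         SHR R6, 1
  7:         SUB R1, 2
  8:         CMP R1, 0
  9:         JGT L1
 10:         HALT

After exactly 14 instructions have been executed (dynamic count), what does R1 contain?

MOV R6, 0 → R6=0
MOV R3, 3 → R3=3
MOV R1, 12 → R1=12
MOD R6, 5 → R6=0%5=0
XOR R6, R1 → R6=0^12=12
SHR R6, 1 → R6=12>>1=6
SUB R1, 2 → R1=12-2=10
CMP R1, 0  (cmp 10,0)
JGT L1: taken
MOD R6, 5 → R6=6%5=1
XOR R6, R1 → R6=1^10=11
SHR R6, 1 → R6=11>>1=5
SUB R1, 2 → R1=10-2=8
CMP R1, 0  (cmp 8,0)
After step 14: R1 = 8.

8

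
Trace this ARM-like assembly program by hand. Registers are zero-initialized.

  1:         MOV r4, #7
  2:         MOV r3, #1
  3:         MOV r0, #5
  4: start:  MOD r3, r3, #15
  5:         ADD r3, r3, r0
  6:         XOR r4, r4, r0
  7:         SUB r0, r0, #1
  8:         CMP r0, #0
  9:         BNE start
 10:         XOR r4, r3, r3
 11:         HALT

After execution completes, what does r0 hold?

after MOV r4, #7: r4=7
after MOV r3, #1: r3=1
after MOV r0, #5: r0=5
after MOD r3, r3, #15: r3=1%15=1
after ADD r3, r3, r0: r3=1+5=6
after XOR r4, r4, r0: r4=7^5=2
after SUB r0, r0, #1: r0=5-1=4
CMP r0, #0  (cmp 4,0)
BNE start: taken
after MOD r3, r3, #15: r3=6%15=6
after ADD r3, r3, r0: r3=6+4=10
after XOR r4, r4, r0: r4=2^4=6
after SUB r0, r0, #1: r0=4-1=3
CMP r0, #0  (cmp 3,0)
BNE start: taken
after MOD r3, r3, #15: r3=10%15=10
after ADD r3, r3, r0: r3=10+3=13
after XOR r4, r4, r0: r4=6^3=5
after SUB r0, r0, #1: r0=3-1=2
CMP r0, #0  (cmp 2,0)
BNE start: taken
after MOD r3, r3, #15: r3=13%15=13
after ADD r3, r3, r0: r3=13+2=15
after XOR r4, r4, r0: r4=5^2=7
after SUB r0, r0, #1: r0=2-1=1
CMP r0, #0  (cmp 1,0)
BNE start: taken
after MOD r3, r3, #15: r3=15%15=0
after ADD r3, r3, r0: r3=0+1=1
after XOR r4, r4, r0: r4=7^1=6
after SUB r0, r0, #1: r0=1-1=0
CMP r0, #0  (cmp 0,0)
BNE start: not taken
after XOR r4, r3, r3: r4=1^1=0
halt.

0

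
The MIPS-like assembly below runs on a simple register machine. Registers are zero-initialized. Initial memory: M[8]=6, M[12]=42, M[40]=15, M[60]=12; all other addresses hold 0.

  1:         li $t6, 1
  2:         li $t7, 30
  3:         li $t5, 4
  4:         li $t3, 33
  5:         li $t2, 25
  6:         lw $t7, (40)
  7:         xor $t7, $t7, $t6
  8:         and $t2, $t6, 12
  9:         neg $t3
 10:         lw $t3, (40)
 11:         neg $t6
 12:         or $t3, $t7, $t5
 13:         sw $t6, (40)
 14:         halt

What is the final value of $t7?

$t6=1
$t7=30
$t5=4
$t3=33
$t2=25
$t7=M[40]=15
$t7=15^1=14
$t2=1&12=0
$t3=-(33)=-33
$t3=M[40]=15
$t6=-(1)=-1
$t3=14|4=14
sw $t6, (40) → M[40]=-1
halt.

14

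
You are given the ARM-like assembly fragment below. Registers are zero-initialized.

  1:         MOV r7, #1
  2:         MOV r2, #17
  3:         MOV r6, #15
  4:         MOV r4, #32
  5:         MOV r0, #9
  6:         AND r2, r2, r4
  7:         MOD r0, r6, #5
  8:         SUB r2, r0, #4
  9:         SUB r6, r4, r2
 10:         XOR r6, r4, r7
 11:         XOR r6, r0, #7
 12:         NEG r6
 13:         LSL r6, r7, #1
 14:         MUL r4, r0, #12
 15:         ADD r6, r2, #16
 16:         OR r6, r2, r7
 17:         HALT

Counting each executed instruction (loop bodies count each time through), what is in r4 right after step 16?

MOV r7, #1 → r7=1
MOV r2, #17 → r2=17
MOV r6, #15 → r6=15
MOV r4, #32 → r4=32
MOV r0, #9 → r0=9
AND r2, r2, r4 → r2=17&32=0
MOD r0, r6, #5 → r0=15%5=0
SUB r2, r0, #4 → r2=0-4=-4
SUB r6, r4, r2 → r6=32-(-4)=36
XOR r6, r4, r7 → r6=32^1=33
XOR r6, r0, #7 → r6=0^7=7
NEG r6 → r6=-(7)=-7
LSL r6, r7, #1 → r6=1<<1=2
MUL r4, r0, #12 → r4=0*12=0
ADD r6, r2, #16 → r6=(-4)+16=12
OR r6, r2, r7 → r6=(-4)|1=-3
After step 16: r4 = 0.

0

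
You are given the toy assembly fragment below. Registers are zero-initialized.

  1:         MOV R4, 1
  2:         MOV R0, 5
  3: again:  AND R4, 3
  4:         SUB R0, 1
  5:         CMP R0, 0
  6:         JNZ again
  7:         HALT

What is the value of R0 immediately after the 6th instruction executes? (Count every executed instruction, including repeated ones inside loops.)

4

MOV R4, 1 → R4=1
MOV R0, 5 → R0=5
AND R4, 3 → R4=1&3=1
SUB R0, 1 → R0=5-1=4
CMP R0, 0  (cmp 4,0)
JNZ again: taken
After step 6: R0 = 4.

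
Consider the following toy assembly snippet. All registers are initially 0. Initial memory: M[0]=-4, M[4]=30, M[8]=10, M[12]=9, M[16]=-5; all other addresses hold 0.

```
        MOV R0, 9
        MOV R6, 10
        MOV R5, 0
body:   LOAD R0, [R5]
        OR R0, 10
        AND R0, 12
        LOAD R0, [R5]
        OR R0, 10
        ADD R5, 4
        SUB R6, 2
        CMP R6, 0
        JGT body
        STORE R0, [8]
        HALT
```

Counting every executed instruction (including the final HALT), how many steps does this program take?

MOV R0, 9 → R0=9
MOV R6, 10 → R6=10
MOV R5, 0 → R5=0
LOAD R0, [R5] → R0=M[0]=-4
OR R0, 10 → R0=(-4)|10=-2
AND R0, 12 → R0=(-2)&12=12
LOAD R0, [R5] → R0=M[0]=-4
OR R0, 10 → R0=(-4)|10=-2
ADD R5, 4 → R5=0+4=4
SUB R6, 2 → R6=10-2=8
CMP R6, 0  (cmp 8,0)
JGT body: taken
LOAD R0, [R5] → R0=M[4]=30
OR R0, 10 → R0=30|10=30
AND R0, 12 → R0=30&12=12
LOAD R0, [R5] → R0=M[4]=30
OR R0, 10 → R0=30|10=30
ADD R5, 4 → R5=4+4=8
SUB R6, 2 → R6=8-2=6
CMP R6, 0  (cmp 6,0)
JGT body: taken
LOAD R0, [R5] → R0=M[8]=10
OR R0, 10 → R0=10|10=10
AND R0, 12 → R0=10&12=8
LOAD R0, [R5] → R0=M[8]=10
OR R0, 10 → R0=10|10=10
ADD R5, 4 → R5=8+4=12
SUB R6, 2 → R6=6-2=4
CMP R6, 0  (cmp 4,0)
JGT body: taken
LOAD R0, [R5] → R0=M[12]=9
OR R0, 10 → R0=9|10=11
AND R0, 12 → R0=11&12=8
LOAD R0, [R5] → R0=M[12]=9
OR R0, 10 → R0=9|10=11
ADD R5, 4 → R5=12+4=16
SUB R6, 2 → R6=4-2=2
CMP R6, 0  (cmp 2,0)
JGT body: taken
LOAD R0, [R5] → R0=M[16]=-5
OR R0, 10 → R0=(-5)|10=-5
AND R0, 12 → R0=(-5)&12=8
LOAD R0, [R5] → R0=M[16]=-5
OR R0, 10 → R0=(-5)|10=-5
ADD R5, 4 → R5=16+4=20
SUB R6, 2 → R6=2-2=0
CMP R6, 0  (cmp 0,0)
JGT body: not taken
STORE R0, [8] → M[8]=-5
halt.
Total executed instructions: 50.

50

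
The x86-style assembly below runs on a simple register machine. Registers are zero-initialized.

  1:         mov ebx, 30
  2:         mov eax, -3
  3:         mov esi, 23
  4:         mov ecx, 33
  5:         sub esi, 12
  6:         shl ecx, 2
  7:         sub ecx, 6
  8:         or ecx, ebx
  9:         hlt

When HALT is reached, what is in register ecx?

126

after mov ebx, 30: ebx=30
after mov eax, -3: eax=-3
after mov esi, 23: esi=23
after mov ecx, 33: ecx=33
after sub esi, 12: esi=23-12=11
after shl ecx, 2: ecx=33<<2=132
after sub ecx, 6: ecx=132-6=126
after or ecx, ebx: ecx=126|30=126
halt.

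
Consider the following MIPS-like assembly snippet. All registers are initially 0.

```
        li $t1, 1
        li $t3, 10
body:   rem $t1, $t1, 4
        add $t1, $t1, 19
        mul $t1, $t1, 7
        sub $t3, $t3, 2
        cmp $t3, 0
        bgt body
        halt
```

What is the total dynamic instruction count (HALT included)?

after li $t1, 1: $t1=1
after li $t3, 10: $t3=10
after rem $t1, $t1, 4: $t1=1%4=1
after add $t1, $t1, 19: $t1=1+19=20
after mul $t1, $t1, 7: $t1=20*7=140
after sub $t3, $t3, 2: $t3=10-2=8
cmp $t3, 0  (cmp 8,0)
bgt body: taken
after rem $t1, $t1, 4: $t1=140%4=0
after add $t1, $t1, 19: $t1=0+19=19
after mul $t1, $t1, 7: $t1=19*7=133
after sub $t3, $t3, 2: $t3=8-2=6
cmp $t3, 0  (cmp 6,0)
bgt body: taken
after rem $t1, $t1, 4: $t1=133%4=1
after add $t1, $t1, 19: $t1=1+19=20
after mul $t1, $t1, 7: $t1=20*7=140
after sub $t3, $t3, 2: $t3=6-2=4
cmp $t3, 0  (cmp 4,0)
bgt body: taken
after rem $t1, $t1, 4: $t1=140%4=0
after add $t1, $t1, 19: $t1=0+19=19
after mul $t1, $t1, 7: $t1=19*7=133
after sub $t3, $t3, 2: $t3=4-2=2
cmp $t3, 0  (cmp 2,0)
bgt body: taken
after rem $t1, $t1, 4: $t1=133%4=1
after add $t1, $t1, 19: $t1=1+19=20
after mul $t1, $t1, 7: $t1=20*7=140
after sub $t3, $t3, 2: $t3=2-2=0
cmp $t3, 0  (cmp 0,0)
bgt body: not taken
halt.
Total executed instructions: 33.

33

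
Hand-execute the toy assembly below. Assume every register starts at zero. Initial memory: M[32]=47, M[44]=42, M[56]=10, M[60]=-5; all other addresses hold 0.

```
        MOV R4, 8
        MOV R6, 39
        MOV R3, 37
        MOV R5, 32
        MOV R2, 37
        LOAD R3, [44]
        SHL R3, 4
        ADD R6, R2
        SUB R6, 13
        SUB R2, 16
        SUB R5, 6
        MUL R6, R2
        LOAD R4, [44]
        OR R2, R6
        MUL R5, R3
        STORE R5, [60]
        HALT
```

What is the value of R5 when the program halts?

after MOV R4, 8: R4=8
after MOV R6, 39: R6=39
after MOV R3, 37: R3=37
after MOV R5, 32: R5=32
after MOV R2, 37: R2=37
after LOAD R3, [44]: R3=M[44]=42
after SHL R3, 4: R3=42<<4=672
after ADD R6, R2: R6=39+37=76
after SUB R6, 13: R6=76-13=63
after SUB R2, 16: R2=37-16=21
after SUB R5, 6: R5=32-6=26
after MUL R6, R2: R6=63*21=1323
after LOAD R4, [44]: R4=M[44]=42
after OR R2, R6: R2=21|1323=1343
after MUL R5, R3: R5=26*672=17472
STORE R5, [60] → M[60]=17472
halt.

17472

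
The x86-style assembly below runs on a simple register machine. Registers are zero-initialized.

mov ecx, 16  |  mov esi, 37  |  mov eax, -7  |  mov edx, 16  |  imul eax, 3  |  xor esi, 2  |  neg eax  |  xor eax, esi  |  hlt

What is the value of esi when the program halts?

39

ecx=16
esi=37
eax=-7
edx=16
eax=(-7)*3=-21
esi=37^2=39
eax=-(-21)=21
eax=21^39=50
halt.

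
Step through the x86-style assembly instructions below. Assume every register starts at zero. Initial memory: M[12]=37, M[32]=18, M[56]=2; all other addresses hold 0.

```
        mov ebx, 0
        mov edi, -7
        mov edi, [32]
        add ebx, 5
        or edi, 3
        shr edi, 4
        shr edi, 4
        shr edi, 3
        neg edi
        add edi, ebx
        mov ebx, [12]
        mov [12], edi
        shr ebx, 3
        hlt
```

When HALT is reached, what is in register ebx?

mov ebx, 0 → ebx=0
mov edi, -7 → edi=-7
mov edi, [32] → edi=M[32]=18
add ebx, 5 → ebx=0+5=5
or edi, 3 → edi=18|3=19
shr edi, 4 → edi=19>>4=1
shr edi, 4 → edi=1>>4=0
shr edi, 3 → edi=0>>3=0
neg edi → edi=-(0)=0
add edi, ebx → edi=0+5=5
mov ebx, [12] → ebx=M[12]=37
mov [12], edi → M[12]=5
shr ebx, 3 → ebx=37>>3=4
halt.

4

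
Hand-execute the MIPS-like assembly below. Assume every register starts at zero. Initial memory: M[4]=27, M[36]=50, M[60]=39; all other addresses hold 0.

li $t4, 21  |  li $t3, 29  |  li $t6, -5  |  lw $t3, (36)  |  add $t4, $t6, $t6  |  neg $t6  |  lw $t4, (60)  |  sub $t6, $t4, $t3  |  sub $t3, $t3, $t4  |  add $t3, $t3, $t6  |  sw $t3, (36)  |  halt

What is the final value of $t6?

after li $t4, 21: $t4=21
after li $t3, 29: $t3=29
after li $t6, -5: $t6=-5
after lw $t3, (36): $t3=M[36]=50
after add $t4, $t6, $t6: $t4=(-5)+(-5)=-10
after neg $t6: $t6=-(-5)=5
after lw $t4, (60): $t4=M[60]=39
after sub $t6, $t4, $t3: $t6=39-50=-11
after sub $t3, $t3, $t4: $t3=50-39=11
after add $t3, $t3, $t6: $t3=11+(-11)=0
sw $t3, (36) → M[36]=0
halt.

-11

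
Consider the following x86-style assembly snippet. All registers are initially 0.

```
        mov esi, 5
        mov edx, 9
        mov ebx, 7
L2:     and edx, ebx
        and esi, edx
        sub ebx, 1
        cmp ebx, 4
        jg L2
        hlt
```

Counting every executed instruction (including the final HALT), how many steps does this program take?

19

mov esi, 5 → esi=5
mov edx, 9 → edx=9
mov ebx, 7 → ebx=7
and edx, ebx → edx=9&7=1
and esi, edx → esi=5&1=1
sub ebx, 1 → ebx=7-1=6
cmp ebx, 4  (cmp 6,4)
jg L2: taken
and edx, ebx → edx=1&6=0
and esi, edx → esi=1&0=0
sub ebx, 1 → ebx=6-1=5
cmp ebx, 4  (cmp 5,4)
jg L2: taken
and edx, ebx → edx=0&5=0
and esi, edx → esi=0&0=0
sub ebx, 1 → ebx=5-1=4
cmp ebx, 4  (cmp 4,4)
jg L2: not taken
halt.
Total executed instructions: 19.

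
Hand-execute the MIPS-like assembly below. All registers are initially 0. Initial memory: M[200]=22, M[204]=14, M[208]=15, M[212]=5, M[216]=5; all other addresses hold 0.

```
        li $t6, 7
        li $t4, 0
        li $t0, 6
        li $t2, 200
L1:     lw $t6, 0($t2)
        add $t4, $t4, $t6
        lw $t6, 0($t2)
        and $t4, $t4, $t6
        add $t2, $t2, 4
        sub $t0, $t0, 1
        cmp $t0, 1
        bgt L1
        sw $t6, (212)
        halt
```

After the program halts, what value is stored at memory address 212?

after li $t6, 7: $t6=7
after li $t4, 0: $t4=0
after li $t0, 6: $t0=6
after li $t2, 200: $t2=200
after lw $t6, 0($t2): $t6=M[200]=22
after add $t4, $t4, $t6: $t4=0+22=22
after lw $t6, 0($t2): $t6=M[200]=22
after and $t4, $t4, $t6: $t4=22&22=22
after add $t2, $t2, 4: $t2=200+4=204
after sub $t0, $t0, 1: $t0=6-1=5
cmp $t0, 1  (cmp 5,1)
bgt L1: taken
after lw $t6, 0($t2): $t6=M[204]=14
after add $t4, $t4, $t6: $t4=22+14=36
after lw $t6, 0($t2): $t6=M[204]=14
after and $t4, $t4, $t6: $t4=36&14=4
after add $t2, $t2, 4: $t2=204+4=208
after sub $t0, $t0, 1: $t0=5-1=4
cmp $t0, 1  (cmp 4,1)
bgt L1: taken
after lw $t6, 0($t2): $t6=M[208]=15
after add $t4, $t4, $t6: $t4=4+15=19
after lw $t6, 0($t2): $t6=M[208]=15
after and $t4, $t4, $t6: $t4=19&15=3
after add $t2, $t2, 4: $t2=208+4=212
after sub $t0, $t0, 1: $t0=4-1=3
cmp $t0, 1  (cmp 3,1)
bgt L1: taken
after lw $t6, 0($t2): $t6=M[212]=5
after add $t4, $t4, $t6: $t4=3+5=8
after lw $t6, 0($t2): $t6=M[212]=5
after and $t4, $t4, $t6: $t4=8&5=0
after add $t2, $t2, 4: $t2=212+4=216
after sub $t0, $t0, 1: $t0=3-1=2
cmp $t0, 1  (cmp 2,1)
bgt L1: taken
after lw $t6, 0($t2): $t6=M[216]=5
after add $t4, $t4, $t6: $t4=0+5=5
after lw $t6, 0($t2): $t6=M[216]=5
after and $t4, $t4, $t6: $t4=5&5=5
after add $t2, $t2, 4: $t2=216+4=220
after sub $t0, $t0, 1: $t0=2-1=1
cmp $t0, 1  (cmp 1,1)
bgt L1: not taken
sw $t6, (212) → M[212]=5
halt.

5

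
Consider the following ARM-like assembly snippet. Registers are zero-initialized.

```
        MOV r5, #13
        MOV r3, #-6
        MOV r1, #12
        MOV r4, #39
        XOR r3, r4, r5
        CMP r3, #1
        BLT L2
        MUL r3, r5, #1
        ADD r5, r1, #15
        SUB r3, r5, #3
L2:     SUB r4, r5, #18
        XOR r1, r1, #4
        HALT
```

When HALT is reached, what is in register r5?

MOV r5, #13 → r5=13
MOV r3, #-6 → r3=-6
MOV r1, #12 → r1=12
MOV r4, #39 → r4=39
XOR r3, r4, r5 → r3=39^13=42
CMP r3, #1  (cmp 42,1)
BLT L2: not taken
MUL r3, r5, #1 → r3=13*1=13
ADD r5, r1, #15 → r5=12+15=27
SUB r3, r5, #3 → r3=27-3=24
SUB r4, r5, #18 → r4=27-18=9
XOR r1, r1, #4 → r1=12^4=8
halt.

27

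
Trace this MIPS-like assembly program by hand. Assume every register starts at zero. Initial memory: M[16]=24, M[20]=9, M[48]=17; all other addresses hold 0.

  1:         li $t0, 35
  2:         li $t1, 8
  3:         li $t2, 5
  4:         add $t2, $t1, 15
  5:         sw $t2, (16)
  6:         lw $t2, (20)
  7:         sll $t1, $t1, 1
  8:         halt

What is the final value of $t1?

$t0=35
$t1=8
$t2=5
$t2=8+15=23
sw $t2, (16) → M[16]=23
$t2=M[20]=9
$t1=8<<1=16
halt.

16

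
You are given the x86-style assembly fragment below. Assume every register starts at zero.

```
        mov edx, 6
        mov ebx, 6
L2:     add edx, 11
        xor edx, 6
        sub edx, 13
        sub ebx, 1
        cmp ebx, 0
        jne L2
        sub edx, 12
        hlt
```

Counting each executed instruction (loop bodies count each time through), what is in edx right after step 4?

mov edx, 6 → edx=6
mov ebx, 6 → ebx=6
add edx, 11 → edx=6+11=17
xor edx, 6 → edx=17^6=23
After step 4: edx = 23.

23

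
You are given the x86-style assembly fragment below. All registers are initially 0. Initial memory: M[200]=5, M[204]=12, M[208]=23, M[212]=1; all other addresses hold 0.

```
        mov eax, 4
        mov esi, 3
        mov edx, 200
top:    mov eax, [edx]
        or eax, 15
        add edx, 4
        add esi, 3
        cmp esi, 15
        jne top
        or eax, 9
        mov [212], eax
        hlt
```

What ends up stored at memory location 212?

eax=4
esi=3
edx=200
eax=M[200]=5
eax=5|15=15
edx=200+4=204
esi=3+3=6
cmp esi, 15  (cmp 6,15)
jne top: taken
eax=M[204]=12
eax=12|15=15
edx=204+4=208
esi=6+3=9
cmp esi, 15  (cmp 9,15)
jne top: taken
eax=M[208]=23
eax=23|15=31
edx=208+4=212
esi=9+3=12
cmp esi, 15  (cmp 12,15)
jne top: taken
eax=M[212]=1
eax=1|15=15
edx=212+4=216
esi=12+3=15
cmp esi, 15  (cmp 15,15)
jne top: not taken
eax=15|9=15
mov [212], eax → M[212]=15
halt.

15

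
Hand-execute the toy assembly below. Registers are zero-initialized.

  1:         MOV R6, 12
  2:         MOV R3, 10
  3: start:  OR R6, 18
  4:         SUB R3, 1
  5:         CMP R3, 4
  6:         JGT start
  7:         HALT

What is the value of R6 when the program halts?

MOV R6, 12 → R6=12
MOV R3, 10 → R3=10
OR R6, 18 → R6=12|18=30
SUB R3, 1 → R3=10-1=9
CMP R3, 4  (cmp 9,4)
JGT start: taken
OR R6, 18 → R6=30|18=30
SUB R3, 1 → R3=9-1=8
CMP R3, 4  (cmp 8,4)
JGT start: taken
OR R6, 18 → R6=30|18=30
SUB R3, 1 → R3=8-1=7
CMP R3, 4  (cmp 7,4)
JGT start: taken
OR R6, 18 → R6=30|18=30
SUB R3, 1 → R3=7-1=6
CMP R3, 4  (cmp 6,4)
JGT start: taken
OR R6, 18 → R6=30|18=30
SUB R3, 1 → R3=6-1=5
CMP R3, 4  (cmp 5,4)
JGT start: taken
OR R6, 18 → R6=30|18=30
SUB R3, 1 → R3=5-1=4
CMP R3, 4  (cmp 4,4)
JGT start: not taken
halt.

30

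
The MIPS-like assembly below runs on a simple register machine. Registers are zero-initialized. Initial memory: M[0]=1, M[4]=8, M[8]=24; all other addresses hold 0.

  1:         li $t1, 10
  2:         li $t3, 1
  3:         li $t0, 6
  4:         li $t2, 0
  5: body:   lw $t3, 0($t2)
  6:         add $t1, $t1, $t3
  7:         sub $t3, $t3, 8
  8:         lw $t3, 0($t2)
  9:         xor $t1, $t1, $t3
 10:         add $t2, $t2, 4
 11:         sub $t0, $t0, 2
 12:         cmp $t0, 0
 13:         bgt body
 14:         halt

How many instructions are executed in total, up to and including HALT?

32

li $t1, 10 → $t1=10
li $t3, 1 → $t3=1
li $t0, 6 → $t0=6
li $t2, 0 → $t2=0
lw $t3, 0($t2) → $t3=M[0]=1
add $t1, $t1, $t3 → $t1=10+1=11
sub $t3, $t3, 8 → $t3=1-8=-7
lw $t3, 0($t2) → $t3=M[0]=1
xor $t1, $t1, $t3 → $t1=11^1=10
add $t2, $t2, 4 → $t2=0+4=4
sub $t0, $t0, 2 → $t0=6-2=4
cmp $t0, 0  (cmp 4,0)
bgt body: taken
lw $t3, 0($t2) → $t3=M[4]=8
add $t1, $t1, $t3 → $t1=10+8=18
sub $t3, $t3, 8 → $t3=8-8=0
lw $t3, 0($t2) → $t3=M[4]=8
xor $t1, $t1, $t3 → $t1=18^8=26
add $t2, $t2, 4 → $t2=4+4=8
sub $t0, $t0, 2 → $t0=4-2=2
cmp $t0, 0  (cmp 2,0)
bgt body: taken
lw $t3, 0($t2) → $t3=M[8]=24
add $t1, $t1, $t3 → $t1=26+24=50
sub $t3, $t3, 8 → $t3=24-8=16
lw $t3, 0($t2) → $t3=M[8]=24
xor $t1, $t1, $t3 → $t1=50^24=42
add $t2, $t2, 4 → $t2=8+4=12
sub $t0, $t0, 2 → $t0=2-2=0
cmp $t0, 0  (cmp 0,0)
bgt body: not taken
halt.
Total executed instructions: 32.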